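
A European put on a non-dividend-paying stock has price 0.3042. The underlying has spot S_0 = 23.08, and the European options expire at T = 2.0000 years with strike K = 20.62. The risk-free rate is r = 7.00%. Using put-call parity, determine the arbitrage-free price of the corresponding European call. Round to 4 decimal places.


Answer: Call price = 5.4580

Derivation:
Put-call parity: C - P = S_0 * exp(-qT) - K * exp(-rT).
S_0 * exp(-qT) = 23.0800 * 1.00000000 = 23.08000000
K * exp(-rT) = 20.6200 * 0.86935824 = 17.92616681
C = P + S*exp(-qT) - K*exp(-rT)
C = 0.3042 + 23.08000000 - 17.92616681 = 5.4580


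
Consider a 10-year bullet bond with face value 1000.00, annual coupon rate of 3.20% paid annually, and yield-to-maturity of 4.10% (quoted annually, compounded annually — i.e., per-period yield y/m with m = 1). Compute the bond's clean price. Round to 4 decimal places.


Coupon per period c = face * coupon_rate / m = 32.000000
Periods per year m = 1; per-period yield y/m = 0.041000
Number of cashflows N = 10
Cashflows (t years, CF_t, discount factor 1/(1+y/m)^(m*t), PV):
  t = 1.0000: CF_t = 32.000000, DF = 0.960615, PV = 30.739673
  t = 2.0000: CF_t = 32.000000, DF = 0.922781, PV = 29.528985
  t = 3.0000: CF_t = 32.000000, DF = 0.886437, PV = 28.365980
  t = 4.0000: CF_t = 32.000000, DF = 0.851524, PV = 27.248780
  t = 5.0000: CF_t = 32.000000, DF = 0.817987, PV = 26.175581
  t = 6.0000: CF_t = 32.000000, DF = 0.785770, PV = 25.144650
  t = 7.0000: CF_t = 32.000000, DF = 0.754823, PV = 24.154323
  t = 8.0000: CF_t = 32.000000, DF = 0.725094, PV = 23.203000
  t = 9.0000: CF_t = 32.000000, DF = 0.696536, PV = 22.289145
  t = 10.0000: CF_t = 1032.000000, DF = 0.669103, PV = 690.513863
Price P = sum_t PV_t = 927.363981

Answer: Price = 927.3640


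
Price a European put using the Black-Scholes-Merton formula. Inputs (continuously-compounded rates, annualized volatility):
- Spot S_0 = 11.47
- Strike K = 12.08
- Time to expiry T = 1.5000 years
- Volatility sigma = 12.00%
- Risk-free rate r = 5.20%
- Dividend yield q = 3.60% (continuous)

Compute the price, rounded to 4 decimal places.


Answer: Price = 0.8103

Derivation:
d1 = (ln(S/K) + (r - q + 0.5*sigma^2) * T) / (sigma * sqrt(T)) = -0.11578099
d2 = d1 - sigma * sqrt(T) = -0.26275038
exp(-rT) = 0.92496443; exp(-qT) = 0.94743211
P = K * exp(-rT) * N(-d2) - S_0 * exp(-qT) * N(-d1)
N(-d1) = 0.54608694; N(-d2) = 0.60362851
P = 12.0800 * 0.92496443 * 0.60362851 - 11.4700 * 0.94743211 * 0.54608694 = 0.8103


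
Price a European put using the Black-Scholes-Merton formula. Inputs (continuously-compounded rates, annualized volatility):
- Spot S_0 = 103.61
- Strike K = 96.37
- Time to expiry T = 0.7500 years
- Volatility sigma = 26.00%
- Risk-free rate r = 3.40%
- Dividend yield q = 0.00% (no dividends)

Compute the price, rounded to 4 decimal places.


Answer: Price = 4.8414

Derivation:
d1 = (ln(S/K) + (r - q + 0.5*sigma^2) * T) / (sigma * sqrt(T)) = 0.54754523
d2 = d1 - sigma * sqrt(T) = 0.32237862
exp(-rT) = 0.97482238; exp(-qT) = 1.00000000
P = K * exp(-rT) * N(-d2) - S_0 * exp(-qT) * N(-d1)
N(-d1) = 0.29200210; N(-d2) = 0.37358294
P = 96.3700 * 0.97482238 * 0.37358294 - 103.6100 * 1.00000000 * 0.29200210 = 4.8414


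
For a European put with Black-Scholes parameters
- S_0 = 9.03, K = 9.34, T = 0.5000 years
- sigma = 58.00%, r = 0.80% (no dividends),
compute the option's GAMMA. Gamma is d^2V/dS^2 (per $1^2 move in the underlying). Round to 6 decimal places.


d1 = 0.1325120917; d2 = -0.2776098414
phi(d1) = 0.3954550071; exp(-qT) = 1.0000000000; exp(-rT) = 0.9960079893
Gamma = exp(-qT) * phi(d1) / (S * sigma * sqrt(T)) = 1.0000000000 * 0.3954550071 / (9.0300 * 0.5800 * 0.7071067812) = 0.106782

Answer: Gamma = 0.106782


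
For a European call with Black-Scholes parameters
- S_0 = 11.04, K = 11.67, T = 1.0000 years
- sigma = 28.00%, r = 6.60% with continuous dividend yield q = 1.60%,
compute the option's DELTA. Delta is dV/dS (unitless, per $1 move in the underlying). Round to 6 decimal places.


Answer: Delta = 0.539208

Derivation:
d1 = 0.1203699805; d2 = -0.1596300195
phi(d1) = 0.3960626000; exp(-qT) = 0.9841273201; exp(-rT) = 0.9361308643
N(d1) = 0.5479049647
Delta = exp(-qT) * N(d1) = 0.9841273201 * 0.5479049647 = 0.539208


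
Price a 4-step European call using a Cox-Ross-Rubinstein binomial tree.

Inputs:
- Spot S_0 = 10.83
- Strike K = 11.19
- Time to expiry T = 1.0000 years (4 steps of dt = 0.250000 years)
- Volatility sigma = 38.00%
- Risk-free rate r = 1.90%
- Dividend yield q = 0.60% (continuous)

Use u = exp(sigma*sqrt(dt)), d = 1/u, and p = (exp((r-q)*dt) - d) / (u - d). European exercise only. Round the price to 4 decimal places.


Answer: Price = V(0,0) = 1.4948

Derivation:
dt = T/N = 0.250000
u = exp(sigma*sqrt(dt)) = 1.209250; d = 1/u = 0.826959
p = (exp((r-q)*dt) - d) / (u - d) = 0.461158
Discount per step: exp(-r*dt) = 0.995261
Stock lattice S(k, i) with i counting down-moves:
  k=0: S(0,0) = 10.8300
  k=1: S(1,0) = 13.0962; S(1,1) = 8.9560
  k=2: S(2,0) = 15.8365; S(2,1) = 10.8300; S(2,2) = 7.4062
  k=3: S(3,0) = 19.1503; S(3,1) = 13.0962; S(3,2) = 8.9560; S(3,3) = 6.1246
  k=4: S(4,0) = 23.1575; S(4,1) = 15.8365; S(4,2) = 10.8300; S(4,3) = 7.4062; S(4,4) = 5.0648
Terminal payoffs V(N, i) = max(S_T - K, 0):
  V(4,0) = 11.967531; V(4,1) = 4.646542; V(4,2) = 0.000000; V(4,3) = 0.000000; V(4,4) = 0.000000
Backward induction: V(k, i) = exp(-r*dt) * [p * V(k+1, i) + (1-p) * V(k+1, i+1)].
  V(3,0) = exp(-r*dt) * [p*11.967531 + (1-p)*4.646542] = 7.984655
  V(3,1) = exp(-r*dt) * [p*4.646542 + (1-p)*0.000000] = 2.132634
  V(3,2) = exp(-r*dt) * [p*0.000000 + (1-p)*0.000000] = 0.000000
  V(3,3) = exp(-r*dt) * [p*0.000000 + (1-p)*0.000000] = 0.000000
  V(2,0) = exp(-r*dt) * [p*7.984655 + (1-p)*2.132634] = 4.808443
  V(2,1) = exp(-r*dt) * [p*2.132634 + (1-p)*0.000000] = 0.978820
  V(2,2) = exp(-r*dt) * [p*0.000000 + (1-p)*0.000000] = 0.000000
  V(1,0) = exp(-r*dt) * [p*4.808443 + (1-p)*0.978820] = 2.731873
  V(1,1) = exp(-r*dt) * [p*0.978820 + (1-p)*0.000000] = 0.449251
  V(0,0) = exp(-r*dt) * [p*2.731873 + (1-p)*0.449251] = 1.494782


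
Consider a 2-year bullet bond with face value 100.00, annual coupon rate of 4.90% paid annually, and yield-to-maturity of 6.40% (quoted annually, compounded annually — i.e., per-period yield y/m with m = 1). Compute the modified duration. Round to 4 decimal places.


Coupon per period c = face * coupon_rate / m = 4.900000
Periods per year m = 1; per-period yield y/m = 0.064000
Number of cashflows N = 2
Cashflows (t years, CF_t, discount factor 1/(1+y/m)^(m*t), PV):
  t = 1.0000: CF_t = 4.900000, DF = 0.939850, PV = 4.605263
  t = 2.0000: CF_t = 104.900000, DF = 0.883317, PV = 92.659986
Price P = sum_t PV_t = 97.265250
First compute Macaulay numerator sum_t t * PV_t:
  t * PV_t at t = 1.0000: 4.605263
  t * PV_t at t = 2.0000: 185.319973
Macaulay duration D = 189.925236 / 97.265250 = 1.952653
Modified duration = D / (1 + y/m) = 1.952653 / (1 + 0.064000) = 1.835200

Answer: Modified duration = 1.8352


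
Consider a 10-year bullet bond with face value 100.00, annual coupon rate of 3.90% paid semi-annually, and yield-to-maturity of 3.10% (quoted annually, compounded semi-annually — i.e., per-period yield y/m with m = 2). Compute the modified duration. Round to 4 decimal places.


Answer: Modified duration = 8.3104

Derivation:
Coupon per period c = face * coupon_rate / m = 1.950000
Periods per year m = 2; per-period yield y/m = 0.015500
Number of cashflows N = 20
Cashflows (t years, CF_t, discount factor 1/(1+y/m)^(m*t), PV):
  t = 0.5000: CF_t = 1.950000, DF = 0.984737, PV = 1.920236
  t = 1.0000: CF_t = 1.950000, DF = 0.969706, PV = 1.890927
  t = 1.5000: CF_t = 1.950000, DF = 0.954905, PV = 1.862065
  t = 2.0000: CF_t = 1.950000, DF = 0.940330, PV = 1.833643
  t = 2.5000: CF_t = 1.950000, DF = 0.925977, PV = 1.805656
  t = 3.0000: CF_t = 1.950000, DF = 0.911844, PV = 1.778095
  t = 3.5000: CF_t = 1.950000, DF = 0.897926, PV = 1.750956
  t = 4.0000: CF_t = 1.950000, DF = 0.884220, PV = 1.724230
  t = 4.5000: CF_t = 1.950000, DF = 0.870724, PV = 1.697912
  t = 5.0000: CF_t = 1.950000, DF = 0.857434, PV = 1.671996
  t = 5.5000: CF_t = 1.950000, DF = 0.844347, PV = 1.646476
  t = 6.0000: CF_t = 1.950000, DF = 0.831459, PV = 1.621345
  t = 6.5000: CF_t = 1.950000, DF = 0.818768, PV = 1.596598
  t = 7.0000: CF_t = 1.950000, DF = 0.806271, PV = 1.572228
  t = 7.5000: CF_t = 1.950000, DF = 0.793964, PV = 1.548231
  t = 8.0000: CF_t = 1.950000, DF = 0.781846, PV = 1.524599
  t = 8.5000: CF_t = 1.950000, DF = 0.769912, PV = 1.501329
  t = 9.0000: CF_t = 1.950000, DF = 0.758161, PV = 1.478413
  t = 9.5000: CF_t = 1.950000, DF = 0.746589, PV = 1.455848
  t = 10.0000: CF_t = 101.950000, DF = 0.735193, PV = 74.952940
Price P = sum_t PV_t = 106.833725
First compute Macaulay numerator sum_t t * PV_t:
  t * PV_t at t = 0.5000: 0.960118
  t * PV_t at t = 1.0000: 1.890927
  t * PV_t at t = 1.5000: 2.793097
  t * PV_t at t = 2.0000: 3.667287
  t * PV_t at t = 2.5000: 4.514140
  t * PV_t at t = 3.0000: 5.334286
  t * PV_t at t = 3.5000: 6.128344
  t * PV_t at t = 4.0000: 6.896920
  t * PV_t at t = 4.5000: 7.640605
  t * PV_t at t = 5.0000: 8.359982
  t * PV_t at t = 5.5000: 9.055618
  t * PV_t at t = 6.0000: 9.728071
  t * PV_t at t = 6.5000: 10.377886
  t * PV_t at t = 7.0000: 11.005598
  t * PV_t at t = 7.5000: 11.611731
  t * PV_t at t = 8.0000: 12.196796
  t * PV_t at t = 8.5000: 12.761296
  t * PV_t at t = 9.0000: 13.305721
  t * PV_t at t = 9.5000: 13.830554
  t * PV_t at t = 10.0000: 749.529405
Macaulay duration D = 901.588383 / 106.833725 = 8.439174
Modified duration = D / (1 + y/m) = 8.439174 / (1 + 0.015500) = 8.310363


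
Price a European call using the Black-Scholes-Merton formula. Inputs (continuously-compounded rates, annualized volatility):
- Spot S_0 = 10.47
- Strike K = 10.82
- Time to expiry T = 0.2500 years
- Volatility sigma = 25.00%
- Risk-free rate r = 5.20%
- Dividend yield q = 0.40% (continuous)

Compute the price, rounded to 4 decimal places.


d1 = (ln(S/K) + (r - q + 0.5*sigma^2) * T) / (sigma * sqrt(T)) = -0.10455799
d2 = d1 - sigma * sqrt(T) = -0.22955799
exp(-rT) = 0.98708414; exp(-qT) = 0.99900050
C = S_0 * exp(-qT) * N(d1) - K * exp(-rT) * N(d2)
N(d1) = 0.45836328; N(d2) = 0.40921763
C = 10.4700 * 0.99900050 * 0.45836328 - 10.8200 * 0.98708414 * 0.40921763 = 0.4237

Answer: Price = 0.4237


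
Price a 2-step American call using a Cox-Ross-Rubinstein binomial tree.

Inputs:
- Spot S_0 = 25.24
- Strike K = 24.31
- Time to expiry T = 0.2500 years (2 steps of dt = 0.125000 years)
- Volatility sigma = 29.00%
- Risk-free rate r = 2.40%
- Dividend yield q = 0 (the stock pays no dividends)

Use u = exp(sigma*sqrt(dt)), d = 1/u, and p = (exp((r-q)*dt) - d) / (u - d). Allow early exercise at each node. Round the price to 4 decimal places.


Answer: Price = V(0,0) = 2.0486

Derivation:
dt = T/N = 0.125000
u = exp(sigma*sqrt(dt)) = 1.107971; d = 1/u = 0.902551
p = (exp((r-q)*dt) - d) / (u - d) = 0.489016
Discount per step: exp(-r*dt) = 0.997004
Stock lattice S(k, i) with i counting down-moves:
  k=0: S(0,0) = 25.2400
  k=1: S(1,0) = 27.9652; S(1,1) = 22.7804
  k=2: S(2,0) = 30.9846; S(2,1) = 25.2400; S(2,2) = 20.5604
Terminal payoffs V(N, i) = max(S_T - K, 0):
  V(2,0) = 6.674622; V(2,1) = 0.930000; V(2,2) = 0.000000
Backward induction: V(k, i) = exp(-r*dt) * [p * V(k+1, i) + (1-p) * V(k+1, i+1)]; then take max(V_cont, immediate exercise) for American.
  V(1,0) = exp(-r*dt) * [p*6.674622 + (1-p)*0.930000] = 3.728011; exercise = 3.655190; V(1,0) = max -> 3.728011
  V(1,1) = exp(-r*dt) * [p*0.930000 + (1-p)*0.000000] = 0.453423; exercise = 0.000000; V(1,1) = max -> 0.453423
  V(0,0) = exp(-r*dt) * [p*3.728011 + (1-p)*0.453423] = 2.048593; exercise = 0.930000; V(0,0) = max -> 2.048593


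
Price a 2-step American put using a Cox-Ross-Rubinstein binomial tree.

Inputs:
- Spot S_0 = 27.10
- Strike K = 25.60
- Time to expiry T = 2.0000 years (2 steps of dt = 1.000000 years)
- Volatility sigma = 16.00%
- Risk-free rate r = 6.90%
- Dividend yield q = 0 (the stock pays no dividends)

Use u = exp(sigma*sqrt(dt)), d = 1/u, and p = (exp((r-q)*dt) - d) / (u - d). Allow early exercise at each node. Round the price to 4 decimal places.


dt = T/N = 1.000000
u = exp(sigma*sqrt(dt)) = 1.173511; d = 1/u = 0.852144
p = (exp((r-q)*dt) - d) / (u - d) = 0.682374
Discount per step: exp(-r*dt) = 0.933327
Stock lattice S(k, i) with i counting down-moves:
  k=0: S(0,0) = 27.1000
  k=1: S(1,0) = 31.8021; S(1,1) = 23.0931
  k=2: S(2,0) = 37.3202; S(2,1) = 27.1000; S(2,2) = 19.6786
Terminal payoffs V(N, i) = max(K - S_T, 0):
  V(2,0) = 0.000000; V(2,1) = 0.000000; V(2,2) = 5.921361
Backward induction: V(k, i) = exp(-r*dt) * [p * V(k+1, i) + (1-p) * V(k+1, i+1)]; then take max(V_cont, immediate exercise) for American.
  V(1,0) = exp(-r*dt) * [p*0.000000 + (1-p)*0.000000] = 0.000000; exercise = 0.000000; V(1,0) = max -> 0.000000
  V(1,1) = exp(-r*dt) * [p*0.000000 + (1-p)*5.921361] = 1.755383; exercise = 2.506903; V(1,1) = max -> 2.506903
  V(0,0) = exp(-r*dt) * [p*0.000000 + (1-p)*2.506903] = 0.743169; exercise = 0.000000; V(0,0) = max -> 0.743169

Answer: Price = V(0,0) = 0.7432


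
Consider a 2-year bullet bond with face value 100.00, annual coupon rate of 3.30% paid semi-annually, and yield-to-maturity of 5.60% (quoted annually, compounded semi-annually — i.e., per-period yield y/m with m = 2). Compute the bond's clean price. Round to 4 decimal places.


Coupon per period c = face * coupon_rate / m = 1.650000
Periods per year m = 2; per-period yield y/m = 0.028000
Number of cashflows N = 4
Cashflows (t years, CF_t, discount factor 1/(1+y/m)^(m*t), PV):
  t = 0.5000: CF_t = 1.650000, DF = 0.972763, PV = 1.605058
  t = 1.0000: CF_t = 1.650000, DF = 0.946267, PV = 1.561341
  t = 1.5000: CF_t = 1.650000, DF = 0.920493, PV = 1.518814
  t = 2.0000: CF_t = 101.650000, DF = 0.895422, PV = 91.019600
Price P = sum_t PV_t = 95.704814

Answer: Price = 95.7048


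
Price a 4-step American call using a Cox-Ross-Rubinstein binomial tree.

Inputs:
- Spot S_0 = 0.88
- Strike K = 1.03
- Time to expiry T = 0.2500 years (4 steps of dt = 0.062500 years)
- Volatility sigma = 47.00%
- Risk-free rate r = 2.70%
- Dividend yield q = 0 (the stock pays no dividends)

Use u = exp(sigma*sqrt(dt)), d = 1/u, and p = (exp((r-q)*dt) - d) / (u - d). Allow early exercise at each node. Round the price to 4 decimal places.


Answer: Price = V(0,0) = 0.0384

Derivation:
dt = T/N = 0.062500
u = exp(sigma*sqrt(dt)) = 1.124682; d = 1/u = 0.889141
p = (exp((r-q)*dt) - d) / (u - d) = 0.477829
Discount per step: exp(-r*dt) = 0.998314
Stock lattice S(k, i) with i counting down-moves:
  k=0: S(0,0) = 0.8800
  k=1: S(1,0) = 0.9897; S(1,1) = 0.7824
  k=2: S(2,0) = 1.1131; S(2,1) = 0.8800; S(2,2) = 0.6957
  k=3: S(3,0) = 1.2519; S(3,1) = 0.9897; S(3,2) = 0.7824; S(3,3) = 0.6186
  k=4: S(4,0) = 1.4080; S(4,1) = 1.1131; S(4,2) = 0.8800; S(4,3) = 0.6957; S(4,4) = 0.5500
Terminal payoffs V(N, i) = max(S_T - K, 0):
  V(4,0) = 0.377995; V(4,1) = 0.083120; V(4,2) = 0.000000; V(4,3) = 0.000000; V(4,4) = 0.000000
Backward induction: V(k, i) = exp(-r*dt) * [p * V(k+1, i) + (1-p) * V(k+1, i+1)]; then take max(V_cont, immediate exercise) for American.
  V(3,0) = exp(-r*dt) * [p*0.377995 + (1-p)*0.083120] = 0.223642; exercise = 0.221905; V(3,0) = max -> 0.223642
  V(3,1) = exp(-r*dt) * [p*0.083120 + (1-p)*0.000000] = 0.039650; exercise = 0.000000; V(3,1) = max -> 0.039650
  V(3,2) = exp(-r*dt) * [p*0.000000 + (1-p)*0.000000] = 0.000000; exercise = 0.000000; V(3,2) = max -> 0.000000
  V(3,3) = exp(-r*dt) * [p*0.000000 + (1-p)*0.000000] = 0.000000; exercise = 0.000000; V(3,3) = max -> 0.000000
  V(2,0) = exp(-r*dt) * [p*0.223642 + (1-p)*0.039650] = 0.127352; exercise = 0.083120; V(2,0) = max -> 0.127352
  V(2,1) = exp(-r*dt) * [p*0.039650 + (1-p)*0.000000] = 0.018914; exercise = 0.000000; V(2,1) = max -> 0.018914
  V(2,2) = exp(-r*dt) * [p*0.000000 + (1-p)*0.000000] = 0.000000; exercise = 0.000000; V(2,2) = max -> 0.000000
  V(1,0) = exp(-r*dt) * [p*0.127352 + (1-p)*0.018914] = 0.070609; exercise = 0.000000; V(1,0) = max -> 0.070609
  V(1,1) = exp(-r*dt) * [p*0.018914 + (1-p)*0.000000] = 0.009022; exercise = 0.000000; V(1,1) = max -> 0.009022
  V(0,0) = exp(-r*dt) * [p*0.070609 + (1-p)*0.009022] = 0.038386; exercise = 0.000000; V(0,0) = max -> 0.038386


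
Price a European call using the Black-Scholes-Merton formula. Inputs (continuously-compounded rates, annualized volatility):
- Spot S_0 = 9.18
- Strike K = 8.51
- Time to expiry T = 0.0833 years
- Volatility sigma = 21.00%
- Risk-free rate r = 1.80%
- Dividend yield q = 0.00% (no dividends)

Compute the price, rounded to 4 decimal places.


Answer: Price = 0.7084

Derivation:
d1 = (ln(S/K) + (r - q + 0.5*sigma^2) * T) / (sigma * sqrt(T)) = 1.30542617
d2 = d1 - sigma * sqrt(T) = 1.24481652
exp(-rT) = 0.99850172; exp(-qT) = 1.00000000
C = S_0 * exp(-qT) * N(d1) - K * exp(-rT) * N(d2)
N(d1) = 0.90412611; N(d2) = 0.89340040
C = 9.1800 * 1.00000000 * 0.90412611 - 8.5100 * 0.99850172 * 0.89340040 = 0.7084


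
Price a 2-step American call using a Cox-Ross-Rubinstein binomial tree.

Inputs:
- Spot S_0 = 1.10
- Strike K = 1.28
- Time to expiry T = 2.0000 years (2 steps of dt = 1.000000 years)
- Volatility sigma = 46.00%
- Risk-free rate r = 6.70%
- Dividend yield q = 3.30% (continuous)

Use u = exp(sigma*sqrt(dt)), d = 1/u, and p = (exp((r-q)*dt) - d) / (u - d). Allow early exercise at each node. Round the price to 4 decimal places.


Answer: Price = V(0,0) = 0.2320

Derivation:
dt = T/N = 1.000000
u = exp(sigma*sqrt(dt)) = 1.584074; d = 1/u = 0.631284
p = (exp((r-q)*dt) - d) / (u - d) = 0.423284
Discount per step: exp(-r*dt) = 0.935195
Stock lattice S(k, i) with i counting down-moves:
  k=0: S(0,0) = 1.1000
  k=1: S(1,0) = 1.7425; S(1,1) = 0.6944
  k=2: S(2,0) = 2.7602; S(2,1) = 1.1000; S(2,2) = 0.4384
Terminal payoffs V(N, i) = max(S_T - K, 0):
  V(2,0) = 1.480219; V(2,1) = 0.000000; V(2,2) = 0.000000
Backward induction: V(k, i) = exp(-r*dt) * [p * V(k+1, i) + (1-p) * V(k+1, i+1)]; then take max(V_cont, immediate exercise) for American.
  V(1,0) = exp(-r*dt) * [p*1.480219 + (1-p)*0.000000] = 0.585950; exercise = 0.462481; V(1,0) = max -> 0.585950
  V(1,1) = exp(-r*dt) * [p*0.000000 + (1-p)*0.000000] = 0.000000; exercise = 0.000000; V(1,1) = max -> 0.000000
  V(0,0) = exp(-r*dt) * [p*0.585950 + (1-p)*0.000000] = 0.231950; exercise = 0.000000; V(0,0) = max -> 0.231950


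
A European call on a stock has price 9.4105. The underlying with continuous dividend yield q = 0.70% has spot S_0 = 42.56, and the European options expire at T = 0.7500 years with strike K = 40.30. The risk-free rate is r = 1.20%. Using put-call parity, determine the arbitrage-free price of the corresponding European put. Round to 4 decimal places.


Answer: Put price = 7.0123

Derivation:
Put-call parity: C - P = S_0 * exp(-qT) - K * exp(-rT).
S_0 * exp(-qT) = 42.5600 * 0.99476376 = 42.33714550
K * exp(-rT) = 40.3000 * 0.99104038 = 39.93892726
P = C - S*exp(-qT) + K*exp(-rT)
P = 9.4105 - 42.33714550 + 39.93892726 = 7.0123


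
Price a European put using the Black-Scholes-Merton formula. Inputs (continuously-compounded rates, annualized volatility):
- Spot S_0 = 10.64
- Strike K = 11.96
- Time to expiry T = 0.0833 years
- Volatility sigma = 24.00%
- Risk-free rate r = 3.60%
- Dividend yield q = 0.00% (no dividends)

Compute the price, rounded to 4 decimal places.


d1 = (ln(S/K) + (r - q + 0.5*sigma^2) * T) / (sigma * sqrt(T)) = -1.61039937
d2 = d1 - sigma * sqrt(T) = -1.67966754
exp(-rT) = 0.99700569; exp(-qT) = 1.00000000
P = K * exp(-rT) * N(-d2) - S_0 * exp(-qT) * N(-d1)
N(-d1) = 0.94634465; N(-d2) = 0.95348899
P = 11.9600 * 0.99700569 * 0.95348899 - 10.6400 * 1.00000000 * 0.94634465 = 1.3005

Answer: Price = 1.3005


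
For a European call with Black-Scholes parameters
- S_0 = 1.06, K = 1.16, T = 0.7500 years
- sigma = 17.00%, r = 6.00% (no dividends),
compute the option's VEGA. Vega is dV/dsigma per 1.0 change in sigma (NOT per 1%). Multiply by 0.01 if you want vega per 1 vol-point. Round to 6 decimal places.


Answer: Vega = 0.356411

Derivation:
d1 = -0.2330701701; d2 = -0.3802944888
phi(d1) = 0.3882524971; exp(-qT) = 1.0000000000; exp(-rT) = 0.9559974818
Vega = S * exp(-qT) * phi(d1) * sqrt(T) = 1.0600 * 1.0000000000 * 0.3882524971 * 0.8660254038 = 0.356411


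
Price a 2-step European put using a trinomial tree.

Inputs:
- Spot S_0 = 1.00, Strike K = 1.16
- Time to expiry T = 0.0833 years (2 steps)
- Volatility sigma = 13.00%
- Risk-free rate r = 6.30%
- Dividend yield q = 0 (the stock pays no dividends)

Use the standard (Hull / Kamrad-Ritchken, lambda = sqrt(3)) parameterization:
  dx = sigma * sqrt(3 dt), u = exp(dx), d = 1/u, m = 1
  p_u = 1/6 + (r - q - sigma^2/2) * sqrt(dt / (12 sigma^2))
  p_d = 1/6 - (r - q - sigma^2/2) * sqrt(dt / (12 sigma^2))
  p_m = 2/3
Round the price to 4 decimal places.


dt = T/N = 0.041650; dx = sigma*sqrt(3*dt) = 0.045953
u = exp(dx) = 1.047025; d = 1/u = 0.955087
p_u = 0.191388, p_m = 0.666667, p_d = 0.141946
Discount per step: exp(-r*dt) = 0.997379
Stock lattice S(k, j) with j the centered position index:
  k=0: S(0,+0) = 1.0000
  k=1: S(1,-1) = 0.9551; S(1,+0) = 1.0000; S(1,+1) = 1.0470
  k=2: S(2,-2) = 0.9122; S(2,-1) = 0.9551; S(2,+0) = 1.0000; S(2,+1) = 1.0470; S(2,+2) = 1.0963
Terminal payoffs V(N, j) = max(K - S_T, 0):
  V(2,-2) = 0.247809; V(2,-1) = 0.204913; V(2,+0) = 0.160000; V(2,+1) = 0.112975; V(2,+2) = 0.063739
Backward induction: V(k, j) = exp(-r*dt) * [p_u * V(k+1, j+1) + p_m * V(k+1, j) + p_d * V(k+1, j-1)]
  V(1,-1) = exp(-r*dt) * [p_u*0.160000 + p_m*0.204913 + p_d*0.247809] = 0.201876
  V(1,+0) = exp(-r*dt) * [p_u*0.112975 + p_m*0.160000 + p_d*0.204913] = 0.156963
  V(1,+1) = exp(-r*dt) * [p_u*0.063739 + p_m*0.112975 + p_d*0.160000] = 0.109938
  V(0,+0) = exp(-r*dt) * [p_u*0.109938 + p_m*0.156963 + p_d*0.201876] = 0.153934

Answer: Price = V(0,0) = 0.1539


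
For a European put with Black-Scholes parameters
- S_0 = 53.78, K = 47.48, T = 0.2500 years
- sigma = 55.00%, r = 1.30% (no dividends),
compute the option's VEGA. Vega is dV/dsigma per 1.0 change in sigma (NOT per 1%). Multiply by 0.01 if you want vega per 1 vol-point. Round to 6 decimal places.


Answer: Vega = 8.947577

Derivation:
d1 = 0.6023839313; d2 = 0.3273839313
phi(d1) = 0.3327473674; exp(-qT) = 1.0000000000; exp(-rT) = 0.9967552755
Vega = S * exp(-qT) * phi(d1) * sqrt(T) = 53.7800 * 1.0000000000 * 0.3327473674 * 0.5000000000 = 8.947577


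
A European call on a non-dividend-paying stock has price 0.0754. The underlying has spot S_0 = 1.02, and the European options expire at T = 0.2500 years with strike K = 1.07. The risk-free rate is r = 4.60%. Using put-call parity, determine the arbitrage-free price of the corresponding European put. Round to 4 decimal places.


Answer: Put price = 0.1132

Derivation:
Put-call parity: C - P = S_0 * exp(-qT) - K * exp(-rT).
S_0 * exp(-qT) = 1.0200 * 1.00000000 = 1.02000000
K * exp(-rT) = 1.0700 * 0.98856587 = 1.05776548
P = C - S*exp(-qT) + K*exp(-rT)
P = 0.0754 - 1.02000000 + 1.05776548 = 0.1132


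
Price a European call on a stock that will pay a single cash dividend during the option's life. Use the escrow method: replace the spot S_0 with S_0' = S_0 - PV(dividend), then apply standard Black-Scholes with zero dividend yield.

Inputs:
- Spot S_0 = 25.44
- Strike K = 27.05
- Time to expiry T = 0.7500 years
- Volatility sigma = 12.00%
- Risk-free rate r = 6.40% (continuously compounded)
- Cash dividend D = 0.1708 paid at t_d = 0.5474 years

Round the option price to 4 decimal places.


Answer: Price = 0.8236

Derivation:
PV(D) = D * exp(-r * t_d) = 0.1708 * 0.96557297 = 0.16491986
S_0' = S_0 - PV(D) = 25.4400 - 0.16491986 = 25.27508014
d1 = (ln(S_0'/K) + (r + sigma^2/2)*T) / (sigma*sqrt(T)) = -0.13921907
d2 = d1 - sigma*sqrt(T) = -0.24314212
exp(-rT) = 0.95313379
N(d1) = 0.44463852; N(d2) = 0.40394765
C = S_0' * N(d1) - K * exp(-rT) * N(d2) = 25.27508014 * 0.44463852 - 27.0500 * 0.95313379 * 0.40394765 = 0.8236


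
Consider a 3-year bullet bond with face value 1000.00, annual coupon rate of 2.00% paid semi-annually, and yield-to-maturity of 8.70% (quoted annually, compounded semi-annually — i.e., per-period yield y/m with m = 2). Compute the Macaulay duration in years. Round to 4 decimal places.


Answer: Macaulay duration = 2.9177 years

Derivation:
Coupon per period c = face * coupon_rate / m = 10.000000
Periods per year m = 2; per-period yield y/m = 0.043500
Number of cashflows N = 6
Cashflows (t years, CF_t, discount factor 1/(1+y/m)^(m*t), PV):
  t = 0.5000: CF_t = 10.000000, DF = 0.958313, PV = 9.583134
  t = 1.0000: CF_t = 10.000000, DF = 0.918365, PV = 9.183645
  t = 1.5000: CF_t = 10.000000, DF = 0.880081, PV = 8.800810
  t = 2.0000: CF_t = 10.000000, DF = 0.843393, PV = 8.433934
  t = 2.5000: CF_t = 10.000000, DF = 0.808235, PV = 8.082351
  t = 3.0000: CF_t = 1010.000000, DF = 0.774543, PV = 782.287973
Price P = sum_t PV_t = 826.371847
Macaulay numerator sum_t t * PV_t:
  t * PV_t at t = 0.5000: 4.791567
  t * PV_t at t = 1.0000: 9.183645
  t * PV_t at t = 1.5000: 13.201215
  t * PV_t at t = 2.0000: 16.867868
  t * PV_t at t = 2.5000: 20.205879
  t * PV_t at t = 3.0000: 2346.863919
Macaulay duration D = (sum_t t * PV_t) / P = 2411.114092 / 826.371847 = 2.917711


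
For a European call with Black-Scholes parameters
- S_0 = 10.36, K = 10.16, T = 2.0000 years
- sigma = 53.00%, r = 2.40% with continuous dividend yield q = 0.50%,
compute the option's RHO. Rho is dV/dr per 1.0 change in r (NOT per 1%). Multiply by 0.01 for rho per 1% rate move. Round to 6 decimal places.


d1 = 0.4514727301; d2 = -0.2980604580
phi(d1) = 0.3602877194; exp(-qT) = 0.9900498337; exp(-rT) = 0.9531337871
N(d2) = 0.3828285103
Rho = K*T*exp(-rT)*N(d2) = 10.1600 * 2.0000 * 0.9531337871 * 0.3828285103 = 7.414500

Answer: Rho = 7.414500


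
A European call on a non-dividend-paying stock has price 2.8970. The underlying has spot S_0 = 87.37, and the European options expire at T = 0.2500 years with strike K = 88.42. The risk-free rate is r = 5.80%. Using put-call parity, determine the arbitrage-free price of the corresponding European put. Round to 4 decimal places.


Put-call parity: C - P = S_0 * exp(-qT) - K * exp(-rT).
S_0 * exp(-qT) = 87.3700 * 1.00000000 = 87.37000000
K * exp(-rT) = 88.4200 * 0.98560462 = 87.14716039
P = C - S*exp(-qT) + K*exp(-rT)
P = 2.8970 - 87.37000000 + 87.14716039 = 2.6742

Answer: Put price = 2.6742


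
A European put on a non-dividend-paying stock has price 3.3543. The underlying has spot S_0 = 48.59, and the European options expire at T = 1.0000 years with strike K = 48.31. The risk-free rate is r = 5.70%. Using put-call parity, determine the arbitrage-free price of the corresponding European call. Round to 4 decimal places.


Put-call parity: C - P = S_0 * exp(-qT) - K * exp(-rT).
S_0 * exp(-qT) = 48.5900 * 1.00000000 = 48.59000000
K * exp(-rT) = 48.3100 * 0.94459407 = 45.63333949
C = P + S*exp(-qT) - K*exp(-rT)
C = 3.3543 + 48.59000000 - 45.63333949 = 6.3110

Answer: Call price = 6.3110


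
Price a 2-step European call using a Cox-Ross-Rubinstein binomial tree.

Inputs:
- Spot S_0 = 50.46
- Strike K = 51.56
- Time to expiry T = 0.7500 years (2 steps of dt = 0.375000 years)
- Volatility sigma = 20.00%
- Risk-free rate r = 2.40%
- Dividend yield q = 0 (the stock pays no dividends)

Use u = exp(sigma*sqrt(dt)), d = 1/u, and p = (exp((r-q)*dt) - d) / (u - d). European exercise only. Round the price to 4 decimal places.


dt = T/N = 0.375000
u = exp(sigma*sqrt(dt)) = 1.130290; d = 1/u = 0.884728
p = (exp((r-q)*dt) - d) / (u - d) = 0.506236
Discount per step: exp(-r*dt) = 0.991040
Stock lattice S(k, i) with i counting down-moves:
  k=0: S(0,0) = 50.4600
  k=1: S(1,0) = 57.0344; S(1,1) = 44.6434
  k=2: S(2,0) = 64.4655; S(2,1) = 50.4600; S(2,2) = 39.4973
Terminal payoffs V(N, i) = max(S_T - K, 0):
  V(2,0) = 12.905482; V(2,1) = 0.000000; V(2,2) = 0.000000
Backward induction: V(k, i) = exp(-r*dt) * [p * V(k+1, i) + (1-p) * V(k+1, i+1)].
  V(1,0) = exp(-r*dt) * [p*12.905482 + (1-p)*0.000000] = 6.474680
  V(1,1) = exp(-r*dt) * [p*0.000000 + (1-p)*0.000000] = 0.000000
  V(0,0) = exp(-r*dt) * [p*6.474680 + (1-p)*0.000000] = 3.248347

Answer: Price = V(0,0) = 3.2483


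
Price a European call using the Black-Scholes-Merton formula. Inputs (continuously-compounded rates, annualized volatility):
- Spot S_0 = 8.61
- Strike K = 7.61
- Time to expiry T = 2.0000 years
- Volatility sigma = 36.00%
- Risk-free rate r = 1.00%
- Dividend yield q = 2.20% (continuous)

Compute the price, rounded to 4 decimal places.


d1 = (ln(S/K) + (r - q + 0.5*sigma^2) * T) / (sigma * sqrt(T)) = 0.44991858
d2 = d1 - sigma * sqrt(T) = -0.05919830
exp(-rT) = 0.98019867; exp(-qT) = 0.95695396
C = S_0 * exp(-qT) * N(d1) - K * exp(-rT) * N(d2)
N(d1) = 0.67361543; N(d2) = 0.47639708
C = 8.6100 * 0.95695396 * 0.67361543 - 7.6100 * 0.98019867 * 0.47639708 = 1.9966

Answer: Price = 1.9966


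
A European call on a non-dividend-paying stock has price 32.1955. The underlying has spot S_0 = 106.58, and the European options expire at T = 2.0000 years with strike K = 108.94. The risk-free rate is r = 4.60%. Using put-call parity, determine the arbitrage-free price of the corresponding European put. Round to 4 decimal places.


Answer: Put price = 24.9802

Derivation:
Put-call parity: C - P = S_0 * exp(-qT) - K * exp(-rT).
S_0 * exp(-qT) = 106.5800 * 1.00000000 = 106.58000000
K * exp(-rT) = 108.9400 * 0.91210515 = 99.36473499
P = C - S*exp(-qT) + K*exp(-rT)
P = 32.1955 - 106.58000000 + 99.36473499 = 24.9802


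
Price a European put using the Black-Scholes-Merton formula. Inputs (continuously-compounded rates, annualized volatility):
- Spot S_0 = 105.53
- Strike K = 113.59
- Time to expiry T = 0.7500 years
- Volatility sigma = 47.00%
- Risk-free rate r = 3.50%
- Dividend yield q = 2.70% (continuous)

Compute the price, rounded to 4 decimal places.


Answer: Price = 21.1111

Derivation:
d1 = (ln(S/K) + (r - q + 0.5*sigma^2) * T) / (sigma * sqrt(T)) = 0.03743514
d2 = d1 - sigma * sqrt(T) = -0.36959680
exp(-rT) = 0.97409154; exp(-qT) = 0.97995365
P = K * exp(-rT) * N(-d2) - S_0 * exp(-qT) * N(-d1)
N(-d1) = 0.48506903; N(-d2) = 0.64415853
P = 113.5900 * 0.97409154 * 0.64415853 - 105.5300 * 0.97995365 * 0.48506903 = 21.1111


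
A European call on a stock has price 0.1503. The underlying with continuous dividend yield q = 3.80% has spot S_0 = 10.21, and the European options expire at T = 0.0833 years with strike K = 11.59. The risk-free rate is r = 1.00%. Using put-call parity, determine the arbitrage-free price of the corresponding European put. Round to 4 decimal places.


Put-call parity: C - P = S_0 * exp(-qT) - K * exp(-rT).
S_0 * exp(-qT) = 10.2100 * 0.99683960 = 10.17773236
K * exp(-rT) = 11.5900 * 0.99916735 = 11.58034955
P = C - S*exp(-qT) + K*exp(-rT)
P = 0.1503 - 10.17773236 + 11.58034955 = 1.5529

Answer: Put price = 1.5529


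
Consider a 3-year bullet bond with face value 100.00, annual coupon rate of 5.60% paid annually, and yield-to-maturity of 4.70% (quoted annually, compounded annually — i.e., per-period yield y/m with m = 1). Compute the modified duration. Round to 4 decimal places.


Coupon per period c = face * coupon_rate / m = 5.600000
Periods per year m = 1; per-period yield y/m = 0.047000
Number of cashflows N = 3
Cashflows (t years, CF_t, discount factor 1/(1+y/m)^(m*t), PV):
  t = 1.0000: CF_t = 5.600000, DF = 0.955110, PV = 5.348615
  t = 2.0000: CF_t = 5.600000, DF = 0.912235, PV = 5.108515
  t = 3.0000: CF_t = 105.600000, DF = 0.871284, PV = 92.007636
Price P = sum_t PV_t = 102.464766
First compute Macaulay numerator sum_t t * PV_t:
  t * PV_t at t = 1.0000: 5.348615
  t * PV_t at t = 2.0000: 10.217030
  t * PV_t at t = 3.0000: 276.022909
Macaulay duration D = 291.588553 / 102.464766 = 2.845745
Modified duration = D / (1 + y/m) = 2.845745 / (1 + 0.047000) = 2.717999

Answer: Modified duration = 2.7180


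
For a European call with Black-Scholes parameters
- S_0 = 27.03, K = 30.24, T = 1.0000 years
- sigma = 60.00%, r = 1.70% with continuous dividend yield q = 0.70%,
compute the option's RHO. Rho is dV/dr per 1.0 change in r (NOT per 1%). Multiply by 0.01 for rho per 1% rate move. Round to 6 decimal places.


Answer: Rho = 9.485370

Derivation:
d1 = 0.1296363483; d2 = -0.4703636517
phi(d1) = 0.3956040963; exp(-qT) = 0.9930244429; exp(-rT) = 0.9831436846
N(d2) = 0.3190476143
Rho = K*T*exp(-rT)*N(d2) = 30.2400 * 1.0000 * 0.9831436846 * 0.3190476143 = 9.485370


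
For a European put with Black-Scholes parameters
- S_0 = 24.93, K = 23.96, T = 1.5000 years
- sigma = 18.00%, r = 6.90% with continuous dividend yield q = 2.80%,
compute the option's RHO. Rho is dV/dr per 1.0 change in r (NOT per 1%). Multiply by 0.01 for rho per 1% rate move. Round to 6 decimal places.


d1 = 0.5692166191; d2 = 0.3487625422
phi(d1) = 0.3392756711; exp(-qT) = 0.9588697806; exp(-rT) = 0.9016760227
N(-d2) = 0.3636337934
Rho = -K*T*exp(-rT)*N(-d2) = -23.9600 * 1.5000 * 0.9016760227 * 0.3636337934 = -11.784003

Answer: Rho = -11.784003


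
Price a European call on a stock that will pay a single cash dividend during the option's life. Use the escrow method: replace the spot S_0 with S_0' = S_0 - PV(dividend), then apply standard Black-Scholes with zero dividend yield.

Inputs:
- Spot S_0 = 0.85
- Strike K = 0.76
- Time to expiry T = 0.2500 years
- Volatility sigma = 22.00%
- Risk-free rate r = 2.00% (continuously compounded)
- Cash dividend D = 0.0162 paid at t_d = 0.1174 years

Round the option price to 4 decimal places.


Answer: Price = 0.0866

Derivation:
PV(D) = D * exp(-r * t_d) = 0.0162 * 0.99765475 = 0.01616201
S_0' = S_0 - PV(D) = 0.8500 - 0.01616201 = 0.83383799
d1 = (ln(S_0'/K) + (r + sigma^2/2)*T) / (sigma*sqrt(T)) = 0.94336997
d2 = d1 - sigma*sqrt(T) = 0.83336997
exp(-rT) = 0.99501248
N(d1) = 0.82725415; N(d2) = 0.79768195
C = S_0' * N(d1) - K * exp(-rT) * N(d2) = 0.83383799 * 0.82725415 - 0.7600 * 0.99501248 * 0.79768195 = 0.0866


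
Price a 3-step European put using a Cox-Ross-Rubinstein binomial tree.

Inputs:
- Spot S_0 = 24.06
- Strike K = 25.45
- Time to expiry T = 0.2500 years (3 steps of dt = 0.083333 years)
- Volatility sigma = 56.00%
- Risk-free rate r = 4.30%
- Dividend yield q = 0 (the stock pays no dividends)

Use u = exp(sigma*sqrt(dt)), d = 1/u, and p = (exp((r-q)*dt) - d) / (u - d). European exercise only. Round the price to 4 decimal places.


dt = T/N = 0.083333
u = exp(sigma*sqrt(dt)) = 1.175458; d = 1/u = 0.850732
p = (exp((r-q)*dt) - d) / (u - d) = 0.470728
Discount per step: exp(-r*dt) = 0.996423
Stock lattice S(k, i) with i counting down-moves:
  k=0: S(0,0) = 24.0600
  k=1: S(1,0) = 28.2815; S(1,1) = 20.4686
  k=2: S(2,0) = 33.2438; S(2,1) = 24.0600; S(2,2) = 17.4133
  k=3: S(3,0) = 39.0766; S(3,1) = 28.2815; S(3,2) = 20.4686; S(3,3) = 14.8141
Terminal payoffs V(N, i) = max(K - S_T, 0):
  V(3,0) = 0.000000; V(3,1) = 0.000000; V(3,2) = 4.981387; V(3,3) = 10.635944
Backward induction: V(k, i) = exp(-r*dt) * [p * V(k+1, i) + (1-p) * V(k+1, i+1)].
  V(2,0) = exp(-r*dt) * [p*0.000000 + (1-p)*0.000000] = 0.000000
  V(2,1) = exp(-r*dt) * [p*0.000000 + (1-p)*4.981387] = 2.627078
  V(2,2) = exp(-r*dt) * [p*4.981387 + (1-p)*10.635944] = 7.945663
  V(1,0) = exp(-r*dt) * [p*0.000000 + (1-p)*2.627078] = 1.385465
  V(1,1) = exp(-r*dt) * [p*2.627078 + (1-p)*7.945663] = 5.422590
  V(0,0) = exp(-r*dt) * [p*1.385465 + (1-p)*5.422590] = 3.509604

Answer: Price = V(0,0) = 3.5096


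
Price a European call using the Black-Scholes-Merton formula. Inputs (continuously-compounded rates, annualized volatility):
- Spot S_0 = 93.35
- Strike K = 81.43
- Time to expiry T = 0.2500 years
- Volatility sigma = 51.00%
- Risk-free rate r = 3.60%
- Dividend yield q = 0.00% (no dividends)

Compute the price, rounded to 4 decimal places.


Answer: Price = 16.5449

Derivation:
d1 = (ln(S/K) + (r - q + 0.5*sigma^2) * T) / (sigma * sqrt(T)) = 0.69852790
d2 = d1 - sigma * sqrt(T) = 0.44352790
exp(-rT) = 0.99104038; exp(-qT) = 1.00000000
C = S_0 * exp(-qT) * N(d1) - K * exp(-rT) * N(d2)
N(d1) = 0.75757644; N(d2) = 0.67130803
C = 93.3500 * 1.00000000 * 0.75757644 - 81.4300 * 0.99104038 * 0.67130803 = 16.5449


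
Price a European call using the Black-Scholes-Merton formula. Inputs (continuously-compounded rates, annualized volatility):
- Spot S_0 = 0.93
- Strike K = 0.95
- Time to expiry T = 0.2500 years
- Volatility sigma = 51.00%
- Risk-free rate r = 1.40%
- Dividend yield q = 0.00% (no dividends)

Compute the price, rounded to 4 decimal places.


Answer: Price = 0.0871

Derivation:
d1 = (ln(S/K) + (r - q + 0.5*sigma^2) * T) / (sigma * sqrt(T)) = 0.05778471
d2 = d1 - sigma * sqrt(T) = -0.19721529
exp(-rT) = 0.99650612; exp(-qT) = 1.00000000
C = S_0 * exp(-qT) * N(d1) - K * exp(-rT) * N(d2)
N(d1) = 0.52303994; N(d2) = 0.42182953
C = 0.9300 * 1.00000000 * 0.52303994 - 0.9500 * 0.99650612 * 0.42182953 = 0.0871


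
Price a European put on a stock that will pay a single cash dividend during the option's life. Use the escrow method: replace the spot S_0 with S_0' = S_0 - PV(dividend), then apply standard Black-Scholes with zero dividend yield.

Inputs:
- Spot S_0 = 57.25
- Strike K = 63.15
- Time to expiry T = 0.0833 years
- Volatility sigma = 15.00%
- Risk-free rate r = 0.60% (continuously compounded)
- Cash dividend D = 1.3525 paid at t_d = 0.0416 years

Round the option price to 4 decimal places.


Answer: Price = 7.2225

Derivation:
PV(D) = D * exp(-r * t_d) = 1.3525 * 0.99975043 = 1.35216246
S_0' = S_0 - PV(D) = 57.2500 - 1.35216246 = 55.89783754
d1 = (ln(S_0'/K) + (r + sigma^2/2)*T) / (sigma*sqrt(T)) = -2.78454525
d2 = d1 - sigma*sqrt(T) = -2.82783786
exp(-rT) = 0.99950032
N(-d1) = 0.99731986; N(-d2) = 0.99765682
P = K * exp(-rT) * N(-d2) - S_0' * N(-d1) = 63.1500 * 0.99950032 * 0.99765682 - 55.89783754 * 0.99731986 = 7.2225


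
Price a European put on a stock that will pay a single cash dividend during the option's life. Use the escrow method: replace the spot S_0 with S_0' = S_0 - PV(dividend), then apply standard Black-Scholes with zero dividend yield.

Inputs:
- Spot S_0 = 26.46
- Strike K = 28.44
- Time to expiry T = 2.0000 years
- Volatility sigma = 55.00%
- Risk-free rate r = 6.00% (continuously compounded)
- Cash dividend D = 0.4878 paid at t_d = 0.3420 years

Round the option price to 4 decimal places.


Answer: Price = 7.3752

Derivation:
PV(D) = D * exp(-r * t_d) = 0.4878 * 0.97968910 = 0.47789234
S_0' = S_0 - PV(D) = 26.4600 - 0.47789234 = 25.98210766
d1 = (ln(S_0'/K) + (r + sigma^2/2)*T) / (sigma*sqrt(T)) = 0.42697875
d2 = d1 - sigma*sqrt(T) = -0.35083871
exp(-rT) = 0.88692044
N(-d1) = 0.33469740; N(-d2) = 0.63714532
P = K * exp(-rT) * N(-d2) - S_0' * N(-d1) = 28.4400 * 0.88692044 * 0.63714532 - 25.98210766 * 0.33469740 = 7.3752


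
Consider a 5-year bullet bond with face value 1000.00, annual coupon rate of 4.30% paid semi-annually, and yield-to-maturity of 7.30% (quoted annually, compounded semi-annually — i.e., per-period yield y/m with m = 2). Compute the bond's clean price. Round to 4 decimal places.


Coupon per period c = face * coupon_rate / m = 21.500000
Periods per year m = 2; per-period yield y/m = 0.036500
Number of cashflows N = 10
Cashflows (t years, CF_t, discount factor 1/(1+y/m)^(m*t), PV):
  t = 0.5000: CF_t = 21.500000, DF = 0.964785, PV = 20.742885
  t = 1.0000: CF_t = 21.500000, DF = 0.930811, PV = 20.012431
  t = 1.5000: CF_t = 21.500000, DF = 0.898033, PV = 19.307700
  t = 2.0000: CF_t = 21.500000, DF = 0.866409, PV = 18.627786
  t = 2.5000: CF_t = 21.500000, DF = 0.835898, PV = 17.971815
  t = 3.0000: CF_t = 21.500000, DF = 0.806462, PV = 17.338943
  t = 3.5000: CF_t = 21.500000, DF = 0.778063, PV = 16.728358
  t = 4.0000: CF_t = 21.500000, DF = 0.750664, PV = 16.139275
  t = 4.5000: CF_t = 21.500000, DF = 0.724230, PV = 15.570935
  t = 5.0000: CF_t = 1021.500000, DF = 0.698726, PV = 713.748661
Price P = sum_t PV_t = 876.188788

Answer: Price = 876.1888


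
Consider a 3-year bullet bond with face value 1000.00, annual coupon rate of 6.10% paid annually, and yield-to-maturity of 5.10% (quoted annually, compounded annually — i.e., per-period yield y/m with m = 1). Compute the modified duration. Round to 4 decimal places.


Coupon per period c = face * coupon_rate / m = 61.000000
Periods per year m = 1; per-period yield y/m = 0.051000
Number of cashflows N = 3
Cashflows (t years, CF_t, discount factor 1/(1+y/m)^(m*t), PV):
  t = 1.0000: CF_t = 61.000000, DF = 0.951475, PV = 58.039962
  t = 2.0000: CF_t = 61.000000, DF = 0.905304, PV = 55.223560
  t = 3.0000: CF_t = 1061.000000, DF = 0.861374, PV = 913.918010
Price P = sum_t PV_t = 1027.181532
First compute Macaulay numerator sum_t t * PV_t:
  t * PV_t at t = 1.0000: 58.039962
  t * PV_t at t = 2.0000: 110.447121
  t * PV_t at t = 3.0000: 2741.754030
Macaulay duration D = 2910.241113 / 1027.181532 = 2.833230
Modified duration = D / (1 + y/m) = 2.833230 / (1 + 0.051000) = 2.695747

Answer: Modified duration = 2.6957
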